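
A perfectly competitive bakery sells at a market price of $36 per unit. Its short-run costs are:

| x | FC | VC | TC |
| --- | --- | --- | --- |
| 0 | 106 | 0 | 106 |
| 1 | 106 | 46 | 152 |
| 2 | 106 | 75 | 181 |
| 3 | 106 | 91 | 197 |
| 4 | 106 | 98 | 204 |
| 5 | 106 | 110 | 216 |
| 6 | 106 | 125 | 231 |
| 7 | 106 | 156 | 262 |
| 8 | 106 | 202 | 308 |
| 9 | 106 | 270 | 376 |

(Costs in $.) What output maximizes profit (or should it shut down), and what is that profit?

x = 7; profit = -$10

Profit at each row (π = 36x − TC): x=0: -106; x=1: -116; x=2: -109; x=3: -89; x=4: -60; x=5: -36; x=6: -15; x=7: -10; x=8: -20; x=9: -52.
Profit is maximized at x = 7. AVC there is 156/7 = $22.29 ≤ P, so producing beats shutting down (which would give -$106).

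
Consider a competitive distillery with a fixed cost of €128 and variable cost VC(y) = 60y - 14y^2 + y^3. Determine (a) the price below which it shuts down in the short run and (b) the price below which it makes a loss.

Shutdown price = min AVC. AVC = 60 - 14y + y^2, with vertex at y = 7 and minimum €11.
ATC = 128/y + 60 - 14y + y^2. Setting dATC/dy = −128/y^2 − 14 + 2y = 0 gives y = 8 (since 2·8^3 − 14·8^2 = 128).
min ATC = 128/8 + 60 − 14·8 + 8^2 = €28. That is the break-even price.
Between these two prices the firm operates at a loss; above €28 it earns a profit.

Shutdown price = €11; break-even price = €28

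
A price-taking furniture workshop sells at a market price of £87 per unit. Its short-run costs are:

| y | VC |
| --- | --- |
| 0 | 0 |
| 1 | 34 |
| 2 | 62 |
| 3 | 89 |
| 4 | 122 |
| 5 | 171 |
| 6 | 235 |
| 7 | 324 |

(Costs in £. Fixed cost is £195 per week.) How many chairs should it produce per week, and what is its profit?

y = 6; profit = £92

Profit at each row (π = 87y − TC): y=0: -195; y=1: -142; y=2: -83; y=3: -23; y=4: 31; y=5: 69; y=6: 92; y=7: 90.
Profit is maximized at y = 6. AVC there is 235/6 = £39.17 ≤ P, so producing beats shutting down (which would give -£195).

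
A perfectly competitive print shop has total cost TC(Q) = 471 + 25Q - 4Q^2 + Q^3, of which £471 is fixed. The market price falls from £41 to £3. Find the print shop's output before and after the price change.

MC = 25 - 8Q + 3Q^2; the shutdown threshold is min AVC = £21 (at Q = 2).
At P = £41 ≥ min AVC, set P = MC on the rising branch: Q = 4.
At P = £3 < min AVC = £21, price no longer covers variable cost at any output, so the firm shuts down: Q = 0.

Output falls from 4 to 0 (the firm shuts down)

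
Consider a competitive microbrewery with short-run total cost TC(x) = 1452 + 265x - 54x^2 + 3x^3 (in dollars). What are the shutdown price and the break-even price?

Shutdown price = $22; break-even price = $166

Shutdown price = min AVC. AVC = 265 - 54x + 3x^2, with vertex at x = 9 and minimum $22.
ATC = 1452/x + 265 - 54x + 3x^2. Setting dATC/dx = −1452/x^2 − 54 + 6x = 0 gives x = 11 (since 6·11^3 − 54·11^2 = 1452).
min ATC = 1452/11 + 265 − 54·11 + 3·11^2 = $166. That is the break-even price.
For $22 ≤ P < $166 the firm produces at a loss; below $22 it shuts down.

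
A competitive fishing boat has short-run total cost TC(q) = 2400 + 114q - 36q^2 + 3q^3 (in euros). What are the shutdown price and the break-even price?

Shutdown price = min AVC. AVC = 114 - 36q + 3q^2, with vertex at q = 6 and minimum €6.
ATC = 2400/q + 114 - 36q + 3q^2. Setting dATC/dq = −2400/q^2 − 36 + 6q = 0 gives q = 10 (since 6·10^3 − 36·10^2 = 2400).
min ATC = 2400/10 + 114 − 36·10 + 3·10^2 = €294. That is the break-even price.
For €6 ≤ P < €294 the firm produces at a loss; below €6 it shuts down.

Shutdown price = €6; break-even price = €294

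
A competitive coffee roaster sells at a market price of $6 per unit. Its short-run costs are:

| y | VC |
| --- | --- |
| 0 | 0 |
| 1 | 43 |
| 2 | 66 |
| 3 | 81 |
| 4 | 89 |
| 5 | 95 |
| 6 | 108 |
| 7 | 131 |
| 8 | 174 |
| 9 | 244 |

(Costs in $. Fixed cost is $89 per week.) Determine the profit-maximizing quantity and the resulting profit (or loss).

y = 0 (shut down); profit = -$89

Tabulate TR − TC: y=0: -89; y=1: -126; y=2: -143; y=3: -152; y=4: -154; y=5: -154; y=6: -161; y=7: -178; y=8: -215; y=9: -279.
Profit is highest at y = 0. Equivalently, the lowest AVC in the table is 108/6 ≈ $18 at y = 6, and P = $6 falls below it — price never covers variable cost, so the firm shuts down and loses only its fixed cost.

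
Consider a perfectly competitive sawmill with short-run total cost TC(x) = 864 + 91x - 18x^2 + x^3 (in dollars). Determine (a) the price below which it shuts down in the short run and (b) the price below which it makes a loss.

Shutdown price = $10; break-even price = $91

Shutdown price = min AVC. AVC = 91 - 18x + x^2, with vertex at x = 9 and minimum $10.
ATC = 864/x + 91 - 18x + x^2. Setting dATC/dx = −864/x^2 − 18 + 2x = 0 gives x = 12 (since 2·12^3 − 18·12^2 = 864).
min ATC = 864/12 + 91 − 18·12 + 12^2 = $91. That is the break-even price.
For $10 ≤ P < $91 the firm produces at a loss; below $10 it shuts down.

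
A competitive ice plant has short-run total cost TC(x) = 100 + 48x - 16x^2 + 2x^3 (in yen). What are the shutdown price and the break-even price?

Shutdown price = ¥16; break-even price = ¥38

Shutdown price = min AVC. AVC = 48 - 16x + 2x^2, with vertex at x = 4 and minimum ¥16.
ATC = 100/x + 48 - 16x + 2x^2. Setting dATC/dx = −100/x^2 − 16 + 4x = 0 gives x = 5 (since 4·5^3 − 16·5^2 = 100).
min ATC = 100/5 + 48 − 16·5 + 2·5^2 = ¥38. That is the break-even price.
Between these two prices the firm operates at a loss; above ¥38 it earns a profit.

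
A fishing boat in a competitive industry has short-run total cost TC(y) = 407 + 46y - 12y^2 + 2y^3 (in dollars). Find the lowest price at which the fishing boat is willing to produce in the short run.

The firm shuts down when price falls below the minimum of average variable cost. AVC = VC/y = 46 - 12y + 2y^2.
dAVC/dy = -12 + 4y = 0 gives y = 3. min AVC = 46 - 12·3 + 2·3^2 = 28.
The firm shuts down for any P below $28.

$28 per unit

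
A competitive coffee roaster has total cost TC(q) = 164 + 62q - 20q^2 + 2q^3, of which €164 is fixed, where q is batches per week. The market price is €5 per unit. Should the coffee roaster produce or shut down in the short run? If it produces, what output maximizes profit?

Shut down

From TC, MC = TC'(q) = 62 - 40q + 6q^2 and AVC = VC/q = 62 - 20q + 2q^2.
AVC is minimized where dAVC/dq = -20 + 4q = 0, at q = 5; min AVC = 62 - 20·5 + 2·5^2 = €12.
P = €5 lies below min AVC = €12; no output level covers variable cost.
The firm minimizes its loss by shutting down and losing only its fixed cost of €164.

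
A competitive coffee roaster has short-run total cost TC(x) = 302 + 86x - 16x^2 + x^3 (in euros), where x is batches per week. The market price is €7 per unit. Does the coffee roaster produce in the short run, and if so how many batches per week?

From TC, MC = TC'(x) = 86 - 32x + 3x^2 and AVC = VC/x = 86 - 16x + x^2.
The AVC parabola has its vertex at x = 16/2 = 8, where AVC = 86 - 16·8 + 8^2 = €22.
With P < min AVC (€7 < €22), every unit sold adds to the loss.
Shutting down limits the loss to fixed cost, €302.

Shut down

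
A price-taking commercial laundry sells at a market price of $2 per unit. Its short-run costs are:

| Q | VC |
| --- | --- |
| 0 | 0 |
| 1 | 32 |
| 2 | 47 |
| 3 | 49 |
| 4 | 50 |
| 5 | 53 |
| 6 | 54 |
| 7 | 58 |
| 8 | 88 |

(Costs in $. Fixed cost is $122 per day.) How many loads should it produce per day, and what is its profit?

Compute π = P·Q − TC at each output: Q=0: -122; Q=1: -152; Q=2: -165; Q=3: -165; Q=4: -164; Q=5: -165; Q=6: -164; Q=7: -166; Q=8: -194.
Profit is highest at Q = 0. Equivalently, the lowest AVC in the table is 58/7 ≈ $8.29 at Q = 7, and P = $2 falls below it — price never covers variable cost, so the firm shuts down and loses only its fixed cost.

Q = 0 (shut down); profit = -$122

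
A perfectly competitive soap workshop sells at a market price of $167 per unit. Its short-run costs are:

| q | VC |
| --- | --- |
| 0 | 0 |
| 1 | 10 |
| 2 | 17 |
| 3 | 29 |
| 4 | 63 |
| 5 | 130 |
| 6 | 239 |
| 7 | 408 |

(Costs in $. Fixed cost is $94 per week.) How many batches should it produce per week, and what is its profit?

q = 6; profit = $669

Compute π = P·q − TC at each output: q=0: -94; q=1: 63; q=2: 223; q=3: 378; q=4: 511; q=5: 611; q=6: 669; q=7: 667.
Profit is maximized at q = 6. AVC there is 239/6 = $39.83 ≤ P, so producing beats shutting down (which would give -$94).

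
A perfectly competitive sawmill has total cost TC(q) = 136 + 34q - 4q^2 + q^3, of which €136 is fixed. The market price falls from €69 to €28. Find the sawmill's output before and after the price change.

AVC = 34 - 4q + q^2, minimized at q = 2 where min AVC = €30. MC = 34 - 8q + 3q^2.
At P = €69 ≥ min AVC, set P = MC on the rising branch: q = 5.
At P = €28 < min AVC = €30, price no longer covers variable cost at any output, so the firm shuts down: q = 0.

Output falls from 5 to 0 (the firm shuts down)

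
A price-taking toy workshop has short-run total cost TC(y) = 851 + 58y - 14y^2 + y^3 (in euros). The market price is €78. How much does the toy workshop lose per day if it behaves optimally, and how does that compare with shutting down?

AVC = 58 - 14y + y^2; min AVC = €9 at y = 7. Since P = €78 ≥ min AVC, the firm produces.
MC = 58 - 28y + 3y^2. Setting P = MC and taking the root on the rising branch gives y* = 10.
TR = 78·10 = 780. TC = 851 + 180 = 1031. Profit = 780 − 1031 = -€251.
Shutting down would mean losing the fixed cost of €851, so operating at a loss of €251 is better by €600.

Profit = -€251 at y = 10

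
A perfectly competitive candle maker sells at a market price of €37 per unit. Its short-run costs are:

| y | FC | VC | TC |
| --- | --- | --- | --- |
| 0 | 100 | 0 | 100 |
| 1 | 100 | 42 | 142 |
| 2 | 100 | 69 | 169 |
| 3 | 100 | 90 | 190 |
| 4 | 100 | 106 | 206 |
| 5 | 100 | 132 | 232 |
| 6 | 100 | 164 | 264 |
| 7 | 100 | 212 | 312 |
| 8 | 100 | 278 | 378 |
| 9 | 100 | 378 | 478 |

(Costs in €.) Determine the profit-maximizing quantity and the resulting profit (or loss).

Compute π = P·y − TC at each output: y=0: -100; y=1: -105; y=2: -95; y=3: -79; y=4: -58; y=5: -47; y=6: -42; y=7: -53; y=8: -82; y=9: -145.
Profit is maximized at y = 6. AVC there is 164/6 = €27.33 ≤ P, so producing beats shutting down (which would give -€100).

y = 6; profit = -€42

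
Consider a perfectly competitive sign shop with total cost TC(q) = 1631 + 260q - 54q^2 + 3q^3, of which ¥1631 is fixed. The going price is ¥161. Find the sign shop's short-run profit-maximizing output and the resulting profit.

Profit = -¥179 at q = 11

AVC = 260 - 54q + 3q^2; min AVC = ¥17 at q = 9. Since P = ¥161 ≥ min AVC, the firm produces.
MC = 260 - 108q + 9q^2. Setting P = MC and taking the root on the rising branch gives q* = 11.
TR = 161·11 = 1771. TC = 1631 + 319 = 1950. Profit = 1771 − 1950 = -¥179.
By producing, the firm covers all variable cost plus ¥1452 of fixed cost; shutting down would lose the full ¥1631.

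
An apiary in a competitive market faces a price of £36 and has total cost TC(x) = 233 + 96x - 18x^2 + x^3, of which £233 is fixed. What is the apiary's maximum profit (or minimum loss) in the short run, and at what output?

Profit = -£33 at x = 10

AVC = 96 - 18x + x^2 has its minimum £15 at x = 9; price £36 clears that bar, so the firm operates.
With MC = 96 - 36x + 3x^2, P = MC on the upward-sloping part at x* = 10.
TR = 36·10 = 360. TC = 233 + 160 = 393. Profit = 360 − 393 = -£33.
By producing, the firm covers all variable cost plus £200 of fixed cost; shutting down would lose the full £233.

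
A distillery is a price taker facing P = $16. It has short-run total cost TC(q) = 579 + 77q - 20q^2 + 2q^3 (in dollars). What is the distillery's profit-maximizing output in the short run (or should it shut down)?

From TC, MC = TC'(q) = 77 - 40q + 6q^2 and AVC = VC/q = 77 - 20q + 2q^2.
AVC is minimized where dAVC/dq = -20 + 4q = 0, at q = 5; min AVC = 77 - 20·5 + 2·5^2 = $27.
Since P = $16 < min AVC = $27, price fails to cover variable cost at any output.
Shutting down limits the loss to fixed cost, $579.

Shut down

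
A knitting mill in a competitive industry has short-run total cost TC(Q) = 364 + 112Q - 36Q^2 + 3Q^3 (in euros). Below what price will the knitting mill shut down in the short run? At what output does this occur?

Short-run supply begins at min AVC. From VC = 112Q - 36Q^2 + 3Q^3, AVC = 112 - 36Q + 3Q^2.
dAVC/dQ = -36 + 6Q = 0 gives Q = 6. min AVC = 112 - 36·6 + 3·6^2 = 4.
For P < €4 the firm produces nothing.

€4 per unit, at Q = 6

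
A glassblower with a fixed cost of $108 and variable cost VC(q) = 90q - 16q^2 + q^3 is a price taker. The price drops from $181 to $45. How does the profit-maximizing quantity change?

Output falls from 13 to 9

MC = 90 - 32q + 3q^2; the shutdown threshold is min AVC = $26 (at q = 8).
With P = $181 above the shutdown price, P = MC gives q = 13.
At P = $45 ≥ min AVC, set P = MC: q = 9. The firm stays open but cuts output.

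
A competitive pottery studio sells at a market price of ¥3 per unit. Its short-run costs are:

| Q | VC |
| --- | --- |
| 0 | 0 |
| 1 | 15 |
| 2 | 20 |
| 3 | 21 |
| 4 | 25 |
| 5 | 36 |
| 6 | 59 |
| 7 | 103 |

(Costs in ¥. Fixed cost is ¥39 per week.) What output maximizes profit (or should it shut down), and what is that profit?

Profit at each row (π = 3Q − TC): Q=0: -39; Q=1: -51; Q=2: -53; Q=3: -51; Q=4: -52; Q=5: -60; Q=6: -80; Q=7: -121.
Profit is highest at Q = 0. Equivalently, the lowest AVC in the table is 25/4 ≈ ¥6.25 at Q = 4, and P = ¥3 falls below it — price never covers variable cost, so the firm shuts down and loses only its fixed cost.

Q = 0 (shut down); profit = -¥39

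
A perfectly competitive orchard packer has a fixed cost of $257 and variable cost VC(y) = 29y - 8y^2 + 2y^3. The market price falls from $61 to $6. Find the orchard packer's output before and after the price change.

AVC = 29 - 8y + 2y^2, minimized at y = 2 where min AVC = $21. MC = 29 - 16y + 6y^2.
With P = $61 above the shutdown price, P = MC gives y = 4.
At P = $6 < min AVC = $21, price no longer covers variable cost at any output, so the firm shuts down: y = 0.

Output falls from 4 to 0 (the firm shuts down)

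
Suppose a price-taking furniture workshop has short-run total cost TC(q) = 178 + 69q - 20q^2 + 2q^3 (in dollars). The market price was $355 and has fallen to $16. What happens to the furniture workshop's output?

Output falls from 11 to 0 (the firm shuts down)

AVC = 69 - 20q + 2q^2, minimized at q = 5 where min AVC = $19. MC = 69 - 40q + 6q^2.
With P = $355 above the shutdown price, P = MC gives q = 11.
At P = $16 < min AVC = $19, price no longer covers variable cost at any output, so the firm shuts down: q = 0.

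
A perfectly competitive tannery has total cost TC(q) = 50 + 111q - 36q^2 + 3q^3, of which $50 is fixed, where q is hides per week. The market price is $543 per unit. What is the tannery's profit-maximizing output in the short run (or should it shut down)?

Strip out fixed cost: VC = 111q - 36q^2 + 3q^3. Then AVC = 111 - 36q + 3q^2 and MC = 111 - 72q + 9q^2.
AVC is minimized where dAVC/dq = -36 + 6q = 0, at q = 6; min AVC = 111 - 36·6 + 3·6^2 = $3.
P = $543 exceeds min AVC = $3, so the firm stays open.
Set P = MC: 543 = 111 - 72q + 9q^2 → -432 - 72q + 9q^2 = 0. The roots are q = -4 and q = 12; the profit-maximizing output is on the rising part of MC, so q* = 12.
Check: AVC at q = 12 is $111 ≤ P, so revenue covers variable cost.
Profit = P·q − TC = 543·12 − 1382 = $5134.

Produce at q = 12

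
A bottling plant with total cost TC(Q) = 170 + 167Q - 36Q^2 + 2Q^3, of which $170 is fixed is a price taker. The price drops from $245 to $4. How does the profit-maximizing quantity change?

AVC = 167 - 36Q + 2Q^2, minimized at Q = 9 where min AVC = $5. MC = 167 - 72Q + 6Q^2.
At P = $245 ≥ min AVC, set P = MC on the rising branch: Q = 13.
At P = $4 < min AVC = $5, price no longer covers variable cost at any output, so the firm shuts down: Q = 0.

Output falls from 13 to 0 (the firm shuts down)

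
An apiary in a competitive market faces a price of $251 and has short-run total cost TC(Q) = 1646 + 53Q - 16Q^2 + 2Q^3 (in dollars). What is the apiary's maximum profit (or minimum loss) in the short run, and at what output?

Profit = -$26 at Q = 9

AVC = 53 - 16Q + 2Q^2 has its minimum $21 at Q = 4; price $251 clears that bar, so the firm operates.
With MC = 53 - 32Q + 6Q^2, P = MC on the upward-sloping part at Q* = 9.
TR = 251·9 = 2259. TC = 1646 + 639 = 2285. Profit = 2259 − 2285 = -$26.
That loss of $26 beats the $1646 the firm would lose by shutting down; producing recovers $1620 of fixed cost.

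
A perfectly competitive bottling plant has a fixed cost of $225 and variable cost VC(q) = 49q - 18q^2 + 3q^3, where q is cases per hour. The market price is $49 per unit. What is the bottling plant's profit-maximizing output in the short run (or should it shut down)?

Produce at q = 4

Strip out fixed cost: VC = 49q - 18q^2 + 3q^3. Then AVC = 49 - 18q + 3q^2 and MC = 49 - 36q + 9q^2.
The AVC parabola has its vertex at q = 18/6 = 3, where AVC = 49 - 18·3 + 3·3^2 = $22.
Since P = $49 ≥ min AVC = $22, price covers variable cost and the firm should produce.
Solving P = MC: -36q + 9q^2 = 0 ⇒ q = 0 or 4. On the upward-sloping branch, q* = 4.
Check: AVC at q = 4 is $25 ≤ P, so revenue covers variable cost.
Profit = P·q − TC = 49·4 − 325 = -$129, a loss, but smaller than the $225 fixed cost the firm would lose by shutting down.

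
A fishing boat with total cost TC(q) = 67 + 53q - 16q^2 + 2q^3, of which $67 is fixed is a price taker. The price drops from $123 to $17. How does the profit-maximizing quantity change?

Output falls from 7 to 0 (the firm shuts down)

AVC = 53 - 16q + 2q^2, minimized at q = 4 where min AVC = $21. MC = 53 - 32q + 6q^2.
At P = $123 ≥ min AVC, set P = MC on the rising branch: q = 7.
At P = $17 < min AVC = $21, price no longer covers variable cost at any output, so the firm shuts down: q = 0.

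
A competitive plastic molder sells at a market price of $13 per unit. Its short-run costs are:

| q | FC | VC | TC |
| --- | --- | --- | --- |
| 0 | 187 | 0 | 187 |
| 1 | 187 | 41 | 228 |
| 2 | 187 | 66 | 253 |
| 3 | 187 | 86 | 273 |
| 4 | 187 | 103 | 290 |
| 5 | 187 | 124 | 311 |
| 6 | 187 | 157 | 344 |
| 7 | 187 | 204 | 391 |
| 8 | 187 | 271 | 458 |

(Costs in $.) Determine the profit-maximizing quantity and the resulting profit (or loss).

Profit at each row (π = 13q − TC): q=0: -187; q=1: -215; q=2: -227; q=3: -234; q=4: -238; q=5: -246; q=6: -266; q=7: -300; q=8: -354.
Profit is highest at q = 0. Equivalently, the lowest AVC in the table is 124/5 ≈ $24.80 at q = 5, and P = $13 falls below it — price never covers variable cost, so the firm shuts down and loses only its fixed cost.

q = 0 (shut down); profit = -$187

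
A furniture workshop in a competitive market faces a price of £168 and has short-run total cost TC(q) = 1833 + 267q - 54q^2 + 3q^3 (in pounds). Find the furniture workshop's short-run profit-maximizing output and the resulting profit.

Profit = -£381 at q = 11

AVC = 267 - 54q + 3q^2; min AVC = £24 at q = 9. Since P = £168 ≥ min AVC, the firm produces.
MC = 267 - 108q + 9q^2. Setting P = MC and taking the root on the rising branch gives q* = 11.
TR = 168·11 = 1848. TC = 1833 + 396 = 2229. Profit = 1848 − 2229 = -£381.
By producing, the firm covers all variable cost plus £1452 of fixed cost; shutting down would lose the full £1833.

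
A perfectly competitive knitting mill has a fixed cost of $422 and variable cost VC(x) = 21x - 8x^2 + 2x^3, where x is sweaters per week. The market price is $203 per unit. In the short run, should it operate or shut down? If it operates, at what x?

Produce at x = 7

Variable cost is VC = 21x - 8x^2 + 2x^3, so AVC = VC/x = 21 - 8x + 2x^2 and MC = dTC/dx = 21 - 16x + 6x^2.
AVC hits its minimum where MC = AVC, at x = 2, giving min AVC = 21 - 8·2 + 2·2^2 = $13.
P = $203 exceeds min AVC = $13, so the firm stays open.
Solving P = MC: -182 - 16x + 6x^2 = 0 ⇒ x = -13/3 or 7. On the upward-sloping branch, x* = 7.
Check: AVC at x = 7 is $63 ≤ P, so revenue covers variable cost.
Profit = P·x − TC = 203·7 − 863 = $558.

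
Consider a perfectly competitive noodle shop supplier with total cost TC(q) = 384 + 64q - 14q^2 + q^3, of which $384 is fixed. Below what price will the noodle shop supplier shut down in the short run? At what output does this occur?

$15 per unit, at q = 7

The shutdown price is the minimum of AVC. VC = 64q - 14q^2 + q^3, so AVC = 64 - 14q + q^2.
dAVC/dq = -14 + 2q = 0 gives q = 7. min AVC = 64 - 14·7 + 7^2 = 15.
For P < $15 the firm produces nothing.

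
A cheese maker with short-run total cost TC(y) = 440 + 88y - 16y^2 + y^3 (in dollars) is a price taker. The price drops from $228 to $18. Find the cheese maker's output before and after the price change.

Output falls from 14 to 0 (the firm shuts down)

MC = 88 - 32y + 3y^2; the shutdown threshold is min AVC = $24 (at y = 8).
With P = $228 above the shutdown price, P = MC gives y = 14.
At P = $18 < min AVC = $24, price no longer covers variable cost at any output, so the firm shuts down: y = 0.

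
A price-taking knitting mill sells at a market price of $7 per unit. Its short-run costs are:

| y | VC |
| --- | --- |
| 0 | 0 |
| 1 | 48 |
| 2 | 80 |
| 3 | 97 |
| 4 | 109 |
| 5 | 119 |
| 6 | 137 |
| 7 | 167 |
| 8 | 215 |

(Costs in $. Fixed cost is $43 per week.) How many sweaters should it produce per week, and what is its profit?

Profit at each row (π = 7y − TC): y=0: -43; y=1: -84; y=2: -109; y=3: -119; y=4: -124; y=5: -127; y=6: -138; y=7: -161; y=8: -202.
Profit is highest at y = 0. Equivalently, the lowest AVC in the table is 137/6 ≈ $22.83 at y = 6, and P = $7 falls below it — price never covers variable cost, so the firm shuts down and loses only its fixed cost.

y = 0 (shut down); profit = -$43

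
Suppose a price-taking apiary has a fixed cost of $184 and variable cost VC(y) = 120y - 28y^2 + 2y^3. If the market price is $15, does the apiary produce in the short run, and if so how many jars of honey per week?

From TC, MC = TC'(y) = 120 - 56y + 6y^2 and AVC = VC/y = 120 - 28y + 2y^2.
The AVC parabola has its vertex at y = 28/4 = 7, where AVC = 120 - 28·7 + 2·7^2 = $22.
Since P = $15 < min AVC = $22, price fails to cover variable cost at any output.
Shutting down limits the loss to fixed cost, $184.

Shut down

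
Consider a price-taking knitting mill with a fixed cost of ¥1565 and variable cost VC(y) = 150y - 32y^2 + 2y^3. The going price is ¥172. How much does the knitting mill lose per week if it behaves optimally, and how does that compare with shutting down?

AVC = 150 - 32y + 2y^2 has its minimum ¥22 at y = 8; price ¥172 clears that bar, so the firm operates.
MC = 150 - 64y + 6y^2. Setting P = MC and taking the root on the rising branch gives y* = 11.
TR = 172·11 = 1892. TC = 1565 + 440 = 2005. Profit = 1892 − 2005 = -¥113.
By producing, the firm covers all variable cost plus ¥1452 of fixed cost; shutting down would lose the full ¥1565.

Profit = -¥113 at y = 11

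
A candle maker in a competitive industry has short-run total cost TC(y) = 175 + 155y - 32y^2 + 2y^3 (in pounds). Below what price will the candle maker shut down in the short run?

The firm shuts down when price falls below the minimum of average variable cost. AVC = VC/y = 155 - 32y + 2y^2.
dAVC/dy = -32 + 4y = 0 gives y = 8. min AVC = 155 - 32·8 + 2·8^2 = 27.
The firm shuts down for any P below £27.

£27 per unit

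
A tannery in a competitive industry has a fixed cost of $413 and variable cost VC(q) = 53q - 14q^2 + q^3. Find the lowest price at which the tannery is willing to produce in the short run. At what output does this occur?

The shutdown price is the minimum of AVC. VC = 53q - 14q^2 + q^3, so AVC = 53 - 14q + q^2.
dAVC/dq = -14 + 2q = 0 gives q = 7. min AVC = 53 - 14·7 + 7^2 = 4.
So the shutdown price is $4.

$4 per unit, at q = 7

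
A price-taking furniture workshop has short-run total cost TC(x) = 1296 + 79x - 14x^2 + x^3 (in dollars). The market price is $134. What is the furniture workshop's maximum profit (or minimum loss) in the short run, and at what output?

AVC = 79 - 14x + x^2; min AVC = $30 at x = 7. Since P = $134 ≥ min AVC, the firm produces.
MC = 79 - 28x + 3x^2. Setting P = MC and taking the root on the rising branch gives x* = 11.
TR = 134·11 = 1474. TC = 1296 + 506 = 1802. Profit = 1474 − 1802 = -$328.
Shutting down would mean losing the fixed cost of $1296, so operating at a loss of $328 is better by $968.

Profit = -$328 at x = 11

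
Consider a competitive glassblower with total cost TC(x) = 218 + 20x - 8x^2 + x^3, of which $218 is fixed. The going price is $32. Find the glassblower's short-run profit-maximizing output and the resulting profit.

AVC = 20 - 8x + x^2; min AVC = $4 at x = 4. Since P = $32 ≥ min AVC, the firm produces.
With MC = 20 - 16x + 3x^2, P = MC on the upward-sloping part at x* = 6.
TR = 32·6 = 192. TC = 218 + 48 = 266. Profit = 192 − 266 = -$74.
That loss of $74 beats the $218 the firm would lose by shutting down; producing recovers $144 of fixed cost.

Profit = -$74 at x = 6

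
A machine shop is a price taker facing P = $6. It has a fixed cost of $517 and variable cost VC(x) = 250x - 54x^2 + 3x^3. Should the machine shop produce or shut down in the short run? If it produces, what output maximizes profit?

Strip out fixed cost: VC = 250x - 54x^2 + 3x^3. Then AVC = 250 - 54x + 3x^2 and MC = 250 - 108x + 9x^2.
AVC hits its minimum where MC = AVC, at x = 9, giving min AVC = 250 - 54·9 + 3·9^2 = $7.
With P < min AVC ($6 < $7), every unit sold adds to the loss.
Shutting down limits the loss to fixed cost, $517.

Shut down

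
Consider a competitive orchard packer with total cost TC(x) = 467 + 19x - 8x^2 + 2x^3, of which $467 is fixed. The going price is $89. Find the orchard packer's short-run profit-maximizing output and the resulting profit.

AVC = 19 - 8x + 2x^2 has its minimum $11 at x = 2; price $89 clears that bar, so the firm operates.
MC = 19 - 16x + 6x^2. Setting P = MC and taking the root on the rising branch gives x* = 5.
TR = 89·5 = 445. TC = 467 + 145 = 612. Profit = 445 − 612 = -$167.
That loss of $167 beats the $467 the firm would lose by shutting down; producing recovers $300 of fixed cost.

Profit = -$167 at x = 5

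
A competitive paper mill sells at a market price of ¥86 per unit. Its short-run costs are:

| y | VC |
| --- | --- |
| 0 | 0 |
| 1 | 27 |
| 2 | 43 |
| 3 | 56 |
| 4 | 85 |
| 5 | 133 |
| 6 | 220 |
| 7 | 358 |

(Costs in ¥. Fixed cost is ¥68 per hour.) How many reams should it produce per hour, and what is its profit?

y = 5; profit = ¥229

Compute π = P·y − TC at each output: y=0: -68; y=1: -9; y=2: 61; y=3: 134; y=4: 191; y=5: 229; y=6: 228; y=7: 176.
Profit is maximized at y = 5. AVC there is 133/5 = ¥26.60 ≤ P, so producing beats shutting down (which would give -¥68).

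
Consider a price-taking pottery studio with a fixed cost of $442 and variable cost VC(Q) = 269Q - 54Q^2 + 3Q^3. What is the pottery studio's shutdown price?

$26 per unit

The firm shuts down when price falls below the minimum of average variable cost. AVC = VC/Q = 269 - 54Q + 3Q^2.
dAVC/dQ = -54 + 6Q = 0 gives Q = 9. min AVC = 269 - 54·9 + 3·9^2 = 26.
So the shutdown price is $26.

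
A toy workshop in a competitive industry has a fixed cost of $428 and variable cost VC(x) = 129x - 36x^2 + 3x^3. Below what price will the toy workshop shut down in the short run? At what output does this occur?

$21 per unit, at x = 6

Short-run supply begins at min AVC. From VC = 129x - 36x^2 + 3x^3, AVC = 129 - 36x + 3x^2.
dAVC/dx = -36 + 6x = 0 gives x = 6. min AVC = 129 - 36·6 + 3·6^2 = 21.
For P < $21 the firm produces nothing.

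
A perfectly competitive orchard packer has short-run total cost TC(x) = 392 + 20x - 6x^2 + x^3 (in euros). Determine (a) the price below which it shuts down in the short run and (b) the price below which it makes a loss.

Shutdown price = min AVC. AVC = 20 - 6x + x^2, with vertex at x = 3 and minimum €11.
ATC = 392/x + 20 - 6x + x^2. Setting dATC/dx = −392/x^2 − 6 + 2x = 0 gives x = 7 (since 2·7^3 − 6·7^2 = 392).
min ATC = 392/7 + 20 − 6·7 + 7^2 = €83. That is the break-even price.
For €11 ≤ P < €83 the firm produces at a loss; below €11 it shuts down.

Shutdown price = €11; break-even price = €83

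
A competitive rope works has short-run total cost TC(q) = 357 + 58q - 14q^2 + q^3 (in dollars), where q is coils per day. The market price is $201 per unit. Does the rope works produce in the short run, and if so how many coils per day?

Produce at q = 13

From TC, MC = TC'(q) = 58 - 28q + 3q^2 and AVC = VC/q = 58 - 14q + q^2.
The AVC parabola has its vertex at q = 14/2 = 7, where AVC = 58 - 14·7 + 7^2 = $9.
P = $201 exceeds min AVC = $9, so the firm stays open.
P = MC gives -143 - 28q + 3q^2 = 0, with roots -11/3 and 13. Take the larger (rising MC): q* = 13.
Check: AVC at q = 13 is $45 ≤ P, so revenue covers variable cost.
Profit = P·q − TC = 201·13 − 942 = $1671.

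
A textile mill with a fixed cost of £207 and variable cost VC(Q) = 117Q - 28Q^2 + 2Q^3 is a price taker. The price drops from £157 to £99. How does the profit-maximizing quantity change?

AVC = 117 - 28Q + 2Q^2, minimized at Q = 7 where min AVC = £19. MC = 117 - 56Q + 6Q^2.
At P = £157 ≥ min AVC, set P = MC on the rising branch: Q = 10.
At P = £99 ≥ min AVC, set P = MC: Q = 9. The firm stays open but cuts output.

Output falls from 10 to 9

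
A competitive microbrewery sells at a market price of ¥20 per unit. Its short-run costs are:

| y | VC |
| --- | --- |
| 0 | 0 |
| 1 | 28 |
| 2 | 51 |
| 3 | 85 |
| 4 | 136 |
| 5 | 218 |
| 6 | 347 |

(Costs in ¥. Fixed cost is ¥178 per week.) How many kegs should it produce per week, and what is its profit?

y = 0 (shut down); profit = -¥178

Tabulate TR − TC: y=0: -178; y=1: -186; y=2: -189; y=3: -203; y=4: -234; y=5: -296; y=6: -405.
Profit is highest at y = 0. Equivalently, the lowest AVC in the table is 51/2 ≈ ¥25.50 at y = 2, and P = ¥20 falls below it — price never covers variable cost, so the firm shuts down and loses only its fixed cost.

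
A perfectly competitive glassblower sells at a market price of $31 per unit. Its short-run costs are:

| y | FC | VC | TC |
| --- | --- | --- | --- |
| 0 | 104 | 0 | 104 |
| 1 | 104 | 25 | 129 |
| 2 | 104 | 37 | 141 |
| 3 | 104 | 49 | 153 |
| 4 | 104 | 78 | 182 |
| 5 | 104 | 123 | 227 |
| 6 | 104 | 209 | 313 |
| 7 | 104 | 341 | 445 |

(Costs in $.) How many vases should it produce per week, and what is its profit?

Tabulate TR − TC: y=0: -104; y=1: -98; y=2: -79; y=3: -60; y=4: -58; y=5: -72; y=6: -127; y=7: -228.
Profit is maximized at y = 4. AVC there is 78/4 = $19.50 ≤ P, so producing beats shutting down (which would give -$104).

y = 4; profit = -$58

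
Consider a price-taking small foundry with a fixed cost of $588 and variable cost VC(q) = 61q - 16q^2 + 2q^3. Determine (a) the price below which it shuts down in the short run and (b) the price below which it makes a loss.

Shutdown price = min AVC. AVC = 61 - 16q + 2q^2, with vertex at q = 4 and minimum $29.
ATC = 588/q + 61 - 16q + 2q^2. Setting dATC/dq = −588/q^2 − 16 + 4q = 0 gives q = 7 (since 4·7^3 − 16·7^2 = 588).
min ATC = 588/7 + 61 − 16·7 + 2·7^2 = $131. That is the break-even price.
Between these two prices the firm operates at a loss; above $131 it earns a profit.

Shutdown price = $29; break-even price = $131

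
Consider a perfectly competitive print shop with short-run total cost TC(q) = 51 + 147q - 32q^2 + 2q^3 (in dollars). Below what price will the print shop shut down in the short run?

The shutdown price is the minimum of AVC. VC = 147q - 32q^2 + 2q^3, so AVC = 147 - 32q + 2q^2.
dAVC/dq = -32 + 4q = 0 gives q = 8. min AVC = 147 - 32·8 + 2·8^2 = 19.
So the shutdown price is $19.

$19 per unit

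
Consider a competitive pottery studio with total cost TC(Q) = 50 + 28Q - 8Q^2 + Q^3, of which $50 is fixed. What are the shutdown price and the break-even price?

Shutdown price = $12; break-even price = $23

AVC = 28 - 8Q + Q^2; minimized at Q = 4, giving min AVC = $12. That is the shutdown price.
ATC = 50/Q + 28 - 8Q + Q^2. Setting dATC/dQ = −50/Q^2 − 8 + 2Q = 0 gives Q = 5 (since 2·5^3 − 8·5^2 = 50).
min ATC = 50/5 + 28 − 8·5 + 5^2 = $23. That is the break-even price.
For $12 ≤ P < $23 the firm produces at a loss; below $12 it shuts down.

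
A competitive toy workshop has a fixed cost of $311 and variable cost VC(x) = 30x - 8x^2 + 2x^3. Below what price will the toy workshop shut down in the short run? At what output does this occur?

$22 per unit, at x = 2

Short-run supply begins at min AVC. From VC = 30x - 8x^2 + 2x^3, AVC = 30 - 8x + 2x^2.
dAVC/dx = -8 + 4x = 0 gives x = 2. min AVC = 30 - 8·2 + 2·2^2 = 22.
So the shutdown price is $22.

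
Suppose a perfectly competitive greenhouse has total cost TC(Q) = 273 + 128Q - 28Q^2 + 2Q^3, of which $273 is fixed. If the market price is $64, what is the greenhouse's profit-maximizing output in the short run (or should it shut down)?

From TC, MC = TC'(Q) = 128 - 56Q + 6Q^2 and AVC = VC/Q = 128 - 28Q + 2Q^2.
The AVC parabola has its vertex at Q = 28/4 = 7, where AVC = 128 - 28·7 + 2·7^2 = $30.
Since P = $64 ≥ min AVC = $30, price covers variable cost and the firm should produce.
Set P = MC: 64 = 128 - 56Q + 6Q^2 → 64 - 56Q + 6Q^2 = 0. The roots are Q = 4/3 and Q = 8; the profit-maximizing output is on the rising part of MC, so Q* = 8.
Check: AVC at Q = 8 is $32 ≤ P, so revenue covers variable cost.
Profit = P·Q − TC = 64·8 − 529 = -$17, a loss, but smaller than the $273 fixed cost the firm would lose by shutting down.

Produce at Q = 8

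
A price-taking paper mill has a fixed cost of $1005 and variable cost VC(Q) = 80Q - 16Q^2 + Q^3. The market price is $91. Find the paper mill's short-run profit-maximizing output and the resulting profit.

AVC = 80 - 16Q + Q^2 has its minimum $16 at Q = 8; price $91 clears that bar, so the firm operates.
MC = 80 - 32Q + 3Q^2. Setting P = MC and taking the root on the rising branch gives Q* = 11.
TR = 91·11 = 1001. TC = 1005 + 275 = 1280. Profit = 1001 − 1280 = -$279.
That loss of $279 beats the $1005 the firm would lose by shutting down; producing recovers $726 of fixed cost.

Profit = -$279 at Q = 11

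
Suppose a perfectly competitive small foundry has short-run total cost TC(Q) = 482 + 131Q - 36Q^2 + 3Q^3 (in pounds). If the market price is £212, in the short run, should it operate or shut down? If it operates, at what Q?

Variable cost is VC = 131Q - 36Q^2 + 3Q^3, so AVC = VC/Q = 131 - 36Q + 3Q^2 and MC = dTC/dQ = 131 - 72Q + 9Q^2.
AVC hits its minimum where MC = AVC, at Q = 6, giving min AVC = 131 - 36·6 + 3·6^2 = £23.
Because £212 ≥ £23, revenue can cover variable cost; the firm operates.
P = MC gives -81 - 72Q + 9Q^2 = 0, with roots -1 and 9. Take the larger (rising MC): Q* = 9.
Check: AVC at Q = 9 is £50 ≤ P, so revenue covers variable cost.
Profit = P·Q − TC = 212·9 − 932 = £976.

Produce at Q = 9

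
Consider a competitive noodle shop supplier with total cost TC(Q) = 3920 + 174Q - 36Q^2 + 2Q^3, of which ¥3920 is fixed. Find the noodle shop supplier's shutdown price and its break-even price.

Shutdown price = ¥12; break-even price = ¥342

AVC = 174 - 36Q + 2Q^2; minimized at Q = 9, giving min AVC = ¥12. That is the shutdown price.
ATC = 3920/Q + 174 - 36Q + 2Q^2. Setting dATC/dQ = −3920/Q^2 − 36 + 4Q = 0 gives Q = 14 (since 4·14^3 − 36·14^2 = 3920).
min ATC = 3920/14 + 174 − 36·14 + 2·14^2 = ¥342. That is the break-even price.
Between these two prices the firm operates at a loss; above ¥342 it earns a profit.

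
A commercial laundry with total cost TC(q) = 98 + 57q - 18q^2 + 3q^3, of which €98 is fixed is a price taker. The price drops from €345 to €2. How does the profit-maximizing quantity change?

Output falls from 8 to 0 (the firm shuts down)

AVC = 57 - 18q + 3q^2, minimized at q = 3 where min AVC = €30. MC = 57 - 36q + 9q^2.
At P = €345 ≥ min AVC, set P = MC on the rising branch: q = 8.
At P = €2 < min AVC = €30, price no longer covers variable cost at any output, so the firm shuts down: q = 0.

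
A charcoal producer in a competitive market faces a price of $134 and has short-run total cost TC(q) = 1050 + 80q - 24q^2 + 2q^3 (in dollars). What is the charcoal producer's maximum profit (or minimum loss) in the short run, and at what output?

Profit = -$78 at q = 9

AVC = 80 - 24q + 2q^2 has its minimum $8 at q = 6; price $134 clears that bar, so the firm operates.
MC = 80 - 48q + 6q^2. Setting P = MC and taking the root on the rising branch gives q* = 9.
TR = 134·9 = 1206. TC = 1050 + 234 = 1284. Profit = 1206 − 1284 = -$78.
By producing, the firm covers all variable cost plus $972 of fixed cost; shutting down would lose the full $1050.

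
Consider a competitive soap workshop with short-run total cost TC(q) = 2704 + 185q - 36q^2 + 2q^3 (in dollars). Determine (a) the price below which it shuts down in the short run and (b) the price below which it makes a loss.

Shutdown price = $23; break-even price = $263

Shutdown price = min AVC. AVC = 185 - 36q + 2q^2, with vertex at q = 9 and minimum $23.
ATC = 2704/q + 185 - 36q + 2q^2. Setting dATC/dq = −2704/q^2 − 36 + 4q = 0 gives q = 13 (since 4·13^3 − 36·13^2 = 2704).
min ATC = 2704/13 + 185 − 36·13 + 2·13^2 = $263. That is the break-even price.
For $23 ≤ P < $263 the firm produces at a loss; below $23 it shuts down.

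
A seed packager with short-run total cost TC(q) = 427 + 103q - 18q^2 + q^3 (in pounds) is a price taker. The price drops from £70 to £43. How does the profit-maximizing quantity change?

Output falls from 11 to 10

MC = 103 - 36q + 3q^2; the shutdown threshold is min AVC = £22 (at q = 9).
With P = £70 above the shutdown price, P = MC gives q = 11.
At P = £43 ≥ min AVC, set P = MC: q = 10. The firm stays open but cuts output.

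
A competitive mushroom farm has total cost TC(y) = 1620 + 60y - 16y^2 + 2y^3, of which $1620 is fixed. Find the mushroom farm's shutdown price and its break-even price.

AVC = 60 - 16y + 2y^2; minimized at y = 4, giving min AVC = $28. That is the shutdown price.
ATC = 1620/y + 60 - 16y + 2y^2. Setting dATC/dy = −1620/y^2 − 16 + 4y = 0 gives y = 9 (since 4·9^3 − 16·9^2 = 1620).
min ATC = 1620/9 + 60 − 16·9 + 2·9^2 = $258. That is the break-even price.
Between these two prices the firm operates at a loss; above $258 it earns a profit.

Shutdown price = $28; break-even price = $258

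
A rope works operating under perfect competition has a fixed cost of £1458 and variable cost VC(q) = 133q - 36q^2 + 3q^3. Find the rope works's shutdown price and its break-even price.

Shutdown price = min AVC. AVC = 133 - 36q + 3q^2, with vertex at q = 6 and minimum £25.
ATC = 1458/q + 133 - 36q + 3q^2. Setting dATC/dq = −1458/q^2 − 36 + 6q = 0 gives q = 9 (since 6·9^3 − 36·9^2 = 1458).
min ATC = 1458/9 + 133 − 36·9 + 3·9^2 = £214. That is the break-even price.
For £25 ≤ P < £214 the firm produces at a loss; below £25 it shuts down.

Shutdown price = £25; break-even price = £214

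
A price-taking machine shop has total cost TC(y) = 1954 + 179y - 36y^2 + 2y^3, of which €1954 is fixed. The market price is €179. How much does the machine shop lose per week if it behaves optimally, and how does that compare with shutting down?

Profit = -€226 at y = 12

AVC = 179 - 36y + 2y^2 has its minimum €17 at y = 9; price €179 clears that bar, so the firm operates.
MC = 179 - 72y + 6y^2. Setting P = MC and taking the root on the rising branch gives y* = 12.
TR = 179·12 = 2148. TC = 1954 + 420 = 2374. Profit = 2148 − 2374 = -€226.
Shutting down would mean losing the fixed cost of €1954, so operating at a loss of €226 is better by €1728.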